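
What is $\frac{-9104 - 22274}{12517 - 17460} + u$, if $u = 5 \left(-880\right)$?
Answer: $- \frac{21717822}{4943} \approx -4393.6$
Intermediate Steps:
$u = -4400$
$\frac{-9104 - 22274}{12517 - 17460} + u = \frac{-9104 - 22274}{12517 - 17460} - 4400 = - \frac{31378}{-4943} - 4400 = \left(-31378\right) \left(- \frac{1}{4943}\right) - 4400 = \frac{31378}{4943} - 4400 = - \frac{21717822}{4943}$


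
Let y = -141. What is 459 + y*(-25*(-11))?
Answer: -38316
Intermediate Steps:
459 + y*(-25*(-11)) = 459 - (-3525)*(-11) = 459 - 141*275 = 459 - 38775 = -38316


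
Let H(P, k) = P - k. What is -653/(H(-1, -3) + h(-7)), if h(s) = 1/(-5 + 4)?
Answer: -653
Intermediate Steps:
h(s) = -1 (h(s) = 1/(-1) = -1)
-653/(H(-1, -3) + h(-7)) = -653/((-1 - 1*(-3)) - 1) = -653/((-1 + 3) - 1) = -653/(2 - 1) = -653/1 = 1*(-653) = -653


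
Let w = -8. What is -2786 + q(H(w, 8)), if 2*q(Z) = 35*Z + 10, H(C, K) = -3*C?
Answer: -2361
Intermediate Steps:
q(Z) = 5 + 35*Z/2 (q(Z) = (35*Z + 10)/2 = (10 + 35*Z)/2 = 5 + 35*Z/2)
-2786 + q(H(w, 8)) = -2786 + (5 + 35*(-3*(-8))/2) = -2786 + (5 + (35/2)*24) = -2786 + (5 + 420) = -2786 + 425 = -2361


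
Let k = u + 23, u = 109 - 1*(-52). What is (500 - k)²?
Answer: 99856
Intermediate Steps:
u = 161 (u = 109 + 52 = 161)
k = 184 (k = 161 + 23 = 184)
(500 - k)² = (500 - 1*184)² = (500 - 184)² = 316² = 99856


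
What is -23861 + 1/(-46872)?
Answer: -1118412793/46872 ≈ -23861.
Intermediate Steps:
-23861 + 1/(-46872) = -23861 - 1/46872 = -1118412793/46872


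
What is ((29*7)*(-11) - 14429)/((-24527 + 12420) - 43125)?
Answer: 8331/27616 ≈ 0.30167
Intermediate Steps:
((29*7)*(-11) - 14429)/((-24527 + 12420) - 43125) = (203*(-11) - 14429)/(-12107 - 43125) = (-2233 - 14429)/(-55232) = -16662*(-1/55232) = 8331/27616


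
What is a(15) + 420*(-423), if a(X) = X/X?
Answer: -177659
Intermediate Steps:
a(X) = 1
a(15) + 420*(-423) = 1 + 420*(-423) = 1 - 177660 = -177659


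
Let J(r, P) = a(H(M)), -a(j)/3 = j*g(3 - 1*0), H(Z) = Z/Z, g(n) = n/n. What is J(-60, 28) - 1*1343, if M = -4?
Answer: -1346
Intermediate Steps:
g(n) = 1
H(Z) = 1
a(j) = -3*j
J(r, P) = -3 (J(r, P) = -3*1 = -3)
J(-60, 28) - 1*1343 = -3 - 1*1343 = -3 - 1343 = -1346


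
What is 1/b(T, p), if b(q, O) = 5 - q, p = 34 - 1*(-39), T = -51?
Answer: 1/56 ≈ 0.017857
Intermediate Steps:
p = 73 (p = 34 + 39 = 73)
1/b(T, p) = 1/(5 - 1*(-51)) = 1/(5 + 51) = 1/56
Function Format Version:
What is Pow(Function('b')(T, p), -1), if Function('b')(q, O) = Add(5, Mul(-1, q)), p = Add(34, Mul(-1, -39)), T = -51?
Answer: Rational(1, 56) ≈ 0.017857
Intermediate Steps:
p = 73 (p = Add(34, 39) = 73)
Pow(Function('b')(T, p), -1) = Pow(Add(5, Mul(-1, -51)), -1) = Pow(Add(5, 51), -1) = Pow(56, -1) = Rational(1, 56)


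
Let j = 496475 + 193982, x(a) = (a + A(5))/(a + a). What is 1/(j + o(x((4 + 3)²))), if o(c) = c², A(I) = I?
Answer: 2401/1657787986 ≈ 1.4483e-6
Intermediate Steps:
x(a) = (5 + a)/(2*a) (x(a) = (a + 5)/(a + a) = (5 + a)/((2*a)) = (5 + a)*(1/(2*a)) = (5 + a)/(2*a))
j = 690457
1/(j + o(x((4 + 3)²))) = 1/(690457 + ((5 + (4 + 3)²)/(2*((4 + 3)²)))²) = 1/(690457 + ((5 + 7²)/(2*(7²)))²) = 1/(690457 + ((½)*(5 + 49)/49)²) = 1/(690457 + ((½)*(1/49)*54)²) = 1/(690457 + (27/49)²) = 1/(690457 + 729/2401) = 1/(1657787986/2401) = 2401/1657787986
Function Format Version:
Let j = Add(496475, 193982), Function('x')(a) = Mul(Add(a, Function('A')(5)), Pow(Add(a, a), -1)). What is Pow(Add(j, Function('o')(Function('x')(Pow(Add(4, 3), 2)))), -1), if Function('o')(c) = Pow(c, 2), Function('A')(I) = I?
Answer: Rational(2401, 1657787986) ≈ 1.4483e-6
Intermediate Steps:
Function('x')(a) = Mul(Rational(1, 2), Pow(a, -1), Add(5, a)) (Function('x')(a) = Mul(Add(a, 5), Pow(Add(a, a), -1)) = Mul(Add(5, a), Pow(Mul(2, a), -1)) = Mul(Add(5, a), Mul(Rational(1, 2), Pow(a, -1))) = Mul(Rational(1, 2), Pow(a, -1), Add(5, a)))
j = 690457
Pow(Add(j, Function('o')(Function('x')(Pow(Add(4, 3), 2)))), -1) = Pow(Add(690457, Pow(Mul(Rational(1, 2), Pow(Pow(Add(4, 3), 2), -1), Add(5, Pow(Add(4, 3), 2))), 2)), -1) = Pow(Add(690457, Pow(Mul(Rational(1, 2), Pow(Pow(7, 2), -1), Add(5, Pow(7, 2))), 2)), -1) = Pow(Add(690457, Pow(Mul(Rational(1, 2), Pow(49, -1), Add(5, 49)), 2)), -1) = Pow(Add(690457, Pow(Mul(Rational(1, 2), Rational(1, 49), 54), 2)), -1) = Pow(Add(690457, Pow(Rational(27, 49), 2)), -1) = Pow(Add(690457, Rational(729, 2401)), -1) = Pow(Rational(1657787986, 2401), -1) = Rational(2401, 1657787986)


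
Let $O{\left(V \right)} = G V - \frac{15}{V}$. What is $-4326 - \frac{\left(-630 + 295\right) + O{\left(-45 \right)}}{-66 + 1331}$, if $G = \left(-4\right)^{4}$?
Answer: $- \frac{16381606}{3795} \approx -4316.6$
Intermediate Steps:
$G = 256$
$O{\left(V \right)} = - \frac{15}{V} + 256 V$ ($O{\left(V \right)} = 256 V - \frac{15}{V} = - \frac{15}{V} + 256 V$)
$-4326 - \frac{\left(-630 + 295\right) + O{\left(-45 \right)}}{-66 + 1331} = -4326 - \frac{\left(-630 + 295\right) + \left(- \frac{15}{-45} + 256 \left(-45\right)\right)}{-66 + 1331} = -4326 - \frac{-335 - \frac{34559}{3}}{1265} = -4326 - \left(-335 + \left(\frac{1}{3} - 11520\right)\right) \frac{1}{1265} = -4326 - \left(-335 - \frac{34559}{3}\right) \frac{1}{1265} = -4326 - \left(- \frac{35564}{3}\right) \frac{1}{1265} = -4326 - - \frac{35564}{3795} = -4326 + \frac{35564}{3795} = - \frac{16381606}{3795}$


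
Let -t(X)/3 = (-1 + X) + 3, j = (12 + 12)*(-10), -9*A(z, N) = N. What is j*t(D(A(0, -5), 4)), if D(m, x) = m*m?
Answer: 14960/9 ≈ 1662.2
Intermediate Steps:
A(z, N) = -N/9
j = -240 (j = 24*(-10) = -240)
D(m, x) = m**2
t(X) = -6 - 3*X (t(X) = -3*((-1 + X) + 3) = -3*(2 + X) = -6 - 3*X)
j*t(D(A(0, -5), 4)) = -240*(-6 - 3*(-1/9*(-5))**2) = -240*(-6 - 3*(5/9)**2) = -240*(-6 - 3*25/81) = -240*(-6 - 25/27) = -240*(-187/27) = 14960/9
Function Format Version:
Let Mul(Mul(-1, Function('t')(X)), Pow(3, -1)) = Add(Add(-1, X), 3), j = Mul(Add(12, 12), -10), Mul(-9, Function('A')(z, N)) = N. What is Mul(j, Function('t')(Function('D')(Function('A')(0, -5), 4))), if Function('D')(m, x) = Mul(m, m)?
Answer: Rational(14960, 9) ≈ 1662.2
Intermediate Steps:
Function('A')(z, N) = Mul(Rational(-1, 9), N)
j = -240 (j = Mul(24, -10) = -240)
Function('D')(m, x) = Pow(m, 2)
Function('t')(X) = Add(-6, Mul(-3, X)) (Function('t')(X) = Mul(-3, Add(Add(-1, X), 3)) = Mul(-3, Add(2, X)) = Add(-6, Mul(-3, X)))
Mul(j, Function('t')(Function('D')(Function('A')(0, -5), 4))) = Mul(-240, Add(-6, Mul(-3, Pow(Mul(Rational(-1, 9), -5), 2)))) = Mul(-240, Add(-6, Mul(-3, Pow(Rational(5, 9), 2)))) = Mul(-240, Add(-6, Mul(-3, Rational(25, 81)))) = Mul(-240, Add(-6, Rational(-25, 27))) = Mul(-240, Rational(-187, 27)) = Rational(14960, 9)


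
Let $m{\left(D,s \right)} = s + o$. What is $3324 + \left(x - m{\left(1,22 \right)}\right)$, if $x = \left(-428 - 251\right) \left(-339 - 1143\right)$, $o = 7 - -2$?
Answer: $1009571$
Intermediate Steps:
$o = 9$ ($o = 7 + 2 = 9$)
$m{\left(D,s \right)} = 9 + s$ ($m{\left(D,s \right)} = s + 9 = 9 + s$)
$x = 1006278$ ($x = \left(-679\right) \left(-1482\right) = 1006278$)
$3324 + \left(x - m{\left(1,22 \right)}\right) = 3324 + \left(1006278 - \left(9 + 22\right)\right) = 3324 + \left(1006278 - 31\right) = 3324 + 1006247 = 1009571$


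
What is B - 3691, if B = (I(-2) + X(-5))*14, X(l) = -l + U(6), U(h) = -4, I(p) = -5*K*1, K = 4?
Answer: -3957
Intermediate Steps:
I(p) = -20 (I(p) = -5*4*1 = -20*1 = -20)
X(l) = -4 - l (X(l) = -l - 4 = -4 - l)
B = -266 (B = (-20 + (-4 - 1*(-5)))*14 = (-20 + (-4 + 5))*14 = (-20 + 1)*14 = -19*14 = -266)
B - 3691 = -266 - 3691 = -3957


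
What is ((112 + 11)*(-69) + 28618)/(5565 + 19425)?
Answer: 20131/24990 ≈ 0.80556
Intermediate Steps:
((112 + 11)*(-69) + 28618)/(5565 + 19425) = (123*(-69) + 28618)/24990 = (-8487 + 28618)*(1/24990) = 20131*(1/24990) = 20131/24990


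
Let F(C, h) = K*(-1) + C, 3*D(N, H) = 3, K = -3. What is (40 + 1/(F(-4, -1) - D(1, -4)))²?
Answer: 6241/4 ≈ 1560.3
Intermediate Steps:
D(N, H) = 1 (D(N, H) = (⅓)*3 = 1)
F(C, h) = 3 + C (F(C, h) = -3*(-1) + C = 3 + C)
(40 + 1/(F(-4, -1) - D(1, -4)))² = (40 + 1/((3 - 4) - 1*1))² = (40 + 1/(-1 - 1))² = (40 + 1/(-2))² = (40 - ½)² = (79/2)² = 6241/4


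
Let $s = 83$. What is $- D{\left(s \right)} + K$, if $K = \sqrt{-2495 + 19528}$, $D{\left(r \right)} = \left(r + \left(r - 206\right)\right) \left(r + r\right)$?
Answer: $6640 + \sqrt{17033} \approx 6770.5$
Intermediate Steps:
$D{\left(r \right)} = 2 r \left(-206 + 2 r\right)$ ($D{\left(r \right)} = \left(r + \left(-206 + r\right)\right) 2 r = \left(-206 + 2 r\right) 2 r = 2 r \left(-206 + 2 r\right)$)
$K = \sqrt{17033} \approx 130.51$
$- D{\left(s \right)} + K = - 4 \cdot 83 \left(-103 + 83\right) + \sqrt{17033} = - 4 \cdot 83 \left(-20\right) + \sqrt{17033} = \left(-1\right) \left(-6640\right) + \sqrt{17033} = 6640 + \sqrt{17033}$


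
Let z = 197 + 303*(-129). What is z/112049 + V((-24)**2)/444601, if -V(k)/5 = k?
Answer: -17613234010/49817097449 ≈ -0.35356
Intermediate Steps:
V(k) = -5*k
z = -38890 (z = 197 - 39087 = -38890)
z/112049 + V((-24)**2)/444601 = -38890/112049 - 5*(-24)**2/444601 = -38890*1/112049 - 5*576*(1/444601) = -38890/112049 - 2880*1/444601 = -38890/112049 - 2880/444601 = -17613234010/49817097449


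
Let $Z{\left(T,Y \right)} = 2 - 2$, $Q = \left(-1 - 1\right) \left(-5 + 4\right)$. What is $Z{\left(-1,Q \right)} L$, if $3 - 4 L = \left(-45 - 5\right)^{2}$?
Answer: $0$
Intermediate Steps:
$Q = 2$ ($Q = \left(-2\right) \left(-1\right) = 2$)
$Z{\left(T,Y \right)} = 0$ ($Z{\left(T,Y \right)} = 2 - 2 = 0$)
$L = - \frac{2497}{4}$ ($L = \frac{3}{4} - \frac{\left(-45 - 5\right)^{2}}{4} = \frac{3}{4} - \frac{\left(-50\right)^{2}}{4} = \frac{3}{4} - 625 = - \frac{2497}{4} \approx -624.25$)
$Z{\left(-1,Q \right)} L = 0 \left(- \frac{2497}{4}\right) = 0$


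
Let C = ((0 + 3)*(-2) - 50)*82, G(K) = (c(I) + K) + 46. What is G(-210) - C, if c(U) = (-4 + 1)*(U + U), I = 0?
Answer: 4428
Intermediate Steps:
c(U) = -6*U
G(K) = 46 + K (G(K) = (-6*0 + K) + 46 = (0 + K) + 46 = K + 46 = 46 + K)
C = -4592 (C = (3*(-2) - 50)*82 = (-6 - 50)*82 = -56*82 = -4592)
G(-210) - C = (46 - 210) - 1*(-4592) = -164 + 4592 = 4428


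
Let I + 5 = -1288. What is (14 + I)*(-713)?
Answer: 911927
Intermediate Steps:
I = -1293 (I = -5 - 1288 = -1293)
(14 + I)*(-713) = (14 - 1293)*(-713) = -1279*(-713) = 911927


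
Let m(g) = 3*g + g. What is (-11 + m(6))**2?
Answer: 169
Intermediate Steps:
m(g) = 4*g
(-11 + m(6))**2 = (-11 + 4*6)**2 = (-11 + 24)**2 = 13**2 = 169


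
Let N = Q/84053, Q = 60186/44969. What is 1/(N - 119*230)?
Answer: -3779779357/103452560940904 ≈ -3.6536e-5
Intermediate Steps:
Q = 60186/44969 (Q = 60186*(1/44969) = 60186/44969 ≈ 1.3384)
N = 60186/3779779357 (N = (60186/44969)/84053 = (60186/44969)*(1/84053) = 60186/3779779357 ≈ 1.5923e-5)
1/(N - 119*230) = 1/(60186/3779779357 - 119*230) = 1/(60186/3779779357 - 27370) = 1/(-103452560940904/3779779357) = -3779779357/103452560940904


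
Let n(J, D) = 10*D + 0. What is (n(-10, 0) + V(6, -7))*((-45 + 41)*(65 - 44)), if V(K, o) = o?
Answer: 588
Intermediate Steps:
n(J, D) = 10*D
(n(-10, 0) + V(6, -7))*((-45 + 41)*(65 - 44)) = (10*0 - 7)*((-45 + 41)*(65 - 44)) = (0 - 7)*(-4*21) = -7*(-84) = 588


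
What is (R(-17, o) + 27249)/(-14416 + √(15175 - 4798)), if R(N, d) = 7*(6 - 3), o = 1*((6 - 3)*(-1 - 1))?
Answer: -393124320/207810679 - 81810*√1153/207810679 ≈ -1.9051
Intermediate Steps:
o = -6 (o = 1*(3*(-2)) = 1*(-6) = -6)
R(N, d) = 21 (R(N, d) = 7*3 = 21)
(R(-17, o) + 27249)/(-14416 + √(15175 - 4798)) = (21 + 27249)/(-14416 + √(15175 - 4798)) = 27270/(-14416 + √10377) = 27270/(-14416 + 3*√1153)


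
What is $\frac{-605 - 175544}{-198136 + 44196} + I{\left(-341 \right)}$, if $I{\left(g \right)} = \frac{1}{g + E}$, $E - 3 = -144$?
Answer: $\frac{42374939}{37099540} \approx 1.1422$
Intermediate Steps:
$E = -141$ ($E = 3 - 144 = -141$)
$I{\left(g \right)} = \frac{1}{-141 + g}$ ($I{\left(g \right)} = \frac{1}{g - 141} = \frac{1}{-141 + g}$)
$\frac{-605 - 175544}{-198136 + 44196} + I{\left(-341 \right)} = \frac{-605 - 175544}{-198136 + 44196} + \frac{1}{-141 - 341} = - \frac{176149}{-153940} + \frac{1}{-482} = \left(-176149\right) \left(- \frac{1}{153940}\right) - \frac{1}{482} = \frac{176149}{153940} - \frac{1}{482} = \frac{42374939}{37099540}$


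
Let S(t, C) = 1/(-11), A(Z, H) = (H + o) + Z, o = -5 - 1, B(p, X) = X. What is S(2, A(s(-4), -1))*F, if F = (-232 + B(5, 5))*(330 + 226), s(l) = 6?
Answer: 126212/11 ≈ 11474.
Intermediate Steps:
o = -6
A(Z, H) = -6 + H + Z (A(Z, H) = (H - 6) + Z = (-6 + H) + Z = -6 + H + Z)
S(t, C) = -1/11
F = -126212 (F = (-232 + 5)*(330 + 226) = -227*556 = -126212)
S(2, A(s(-4), -1))*F = -1/11*(-126212) = 126212/11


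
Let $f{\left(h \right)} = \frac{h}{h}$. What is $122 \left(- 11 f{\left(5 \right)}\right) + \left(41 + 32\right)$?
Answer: $-1269$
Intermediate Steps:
$f{\left(h \right)} = 1$
$122 \left(- 11 f{\left(5 \right)}\right) + \left(41 + 32\right) = 122 \left(\left(-11\right) 1\right) + \left(41 + 32\right) = 122 \left(-11\right) + 73 = -1342 + 73 = -1269$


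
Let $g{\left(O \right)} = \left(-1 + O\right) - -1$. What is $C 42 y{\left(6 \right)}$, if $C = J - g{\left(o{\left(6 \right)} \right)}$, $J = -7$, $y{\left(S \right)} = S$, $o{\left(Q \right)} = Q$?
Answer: $-3276$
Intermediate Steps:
$g{\left(O \right)} = O$ ($g{\left(O \right)} = \left(-1 + O\right) + 1 = O$)
$C = -13$ ($C = -7 - 6 = -13$)
$C 42 y{\left(6 \right)} = \left(-13\right) 42 \cdot 6 = \left(-546\right) 6 = -3276$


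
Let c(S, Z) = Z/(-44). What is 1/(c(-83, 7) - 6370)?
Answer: -44/280287 ≈ -0.00015698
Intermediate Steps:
c(S, Z) = -Z/44 (c(S, Z) = Z*(-1/44) = -Z/44)
1/(c(-83, 7) - 6370) = 1/(-1/44*7 - 6370) = 1/(-7/44 - 6370) = 1/(-280287/44) = -44/280287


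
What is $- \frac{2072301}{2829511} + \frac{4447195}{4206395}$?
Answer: $\frac{773294121350}{2380408184569} \approx 0.32486$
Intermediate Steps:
$- \frac{2072301}{2829511} + \frac{4447195}{4206395} = \left(-2072301\right) \frac{1}{2829511} + 4447195 \cdot \frac{1}{4206395} = - \frac{2072301}{2829511} + \frac{889439}{841279} = \frac{773294121350}{2380408184569}$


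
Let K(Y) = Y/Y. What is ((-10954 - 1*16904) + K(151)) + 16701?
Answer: -11156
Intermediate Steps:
K(Y) = 1
((-10954 - 1*16904) + K(151)) + 16701 = ((-10954 - 1*16904) + 1) + 16701 = ((-10954 - 16904) + 1) + 16701 = (-27858 + 1) + 16701 = -27857 + 16701 = -11156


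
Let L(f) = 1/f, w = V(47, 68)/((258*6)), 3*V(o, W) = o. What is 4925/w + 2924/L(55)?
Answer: 30430240/47 ≈ 6.4745e+5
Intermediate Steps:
V(o, W) = o/3
w = 47/4644 (w = ((⅓)*47)/((258*6)) = (47/3)/1548 = (47/3)*(1/1548) = 47/4644 ≈ 0.010121)
4925/w + 2924/L(55) = 4925/(47/4644) + 2924/(1/55) = 4925*(4644/47) + 2924/(1/55) = 22871700/47 + 2924*55 = 22871700/47 + 160820 = 30430240/47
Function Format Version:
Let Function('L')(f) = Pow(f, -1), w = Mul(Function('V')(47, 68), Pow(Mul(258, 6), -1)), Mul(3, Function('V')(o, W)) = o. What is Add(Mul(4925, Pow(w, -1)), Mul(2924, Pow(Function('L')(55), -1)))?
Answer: Rational(30430240, 47) ≈ 6.4745e+5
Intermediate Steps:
Function('V')(o, W) = Mul(Rational(1, 3), o)
w = Rational(47, 4644) (w = Mul(Mul(Rational(1, 3), 47), Pow(Mul(258, 6), -1)) = Mul(Rational(47, 3), Pow(1548, -1)) = Mul(Rational(47, 3), Rational(1, 1548)) = Rational(47, 4644) ≈ 0.010121)
Add(Mul(4925, Pow(w, -1)), Mul(2924, Pow(Function('L')(55), -1))) = Add(Mul(4925, Pow(Rational(47, 4644), -1)), Mul(2924, Pow(Pow(55, -1), -1))) = Add(Mul(4925, Rational(4644, 47)), Mul(2924, Pow(Rational(1, 55), -1))) = Add(Rational(22871700, 47), Mul(2924, 55)) = Add(Rational(22871700, 47), 160820) = Rational(30430240, 47)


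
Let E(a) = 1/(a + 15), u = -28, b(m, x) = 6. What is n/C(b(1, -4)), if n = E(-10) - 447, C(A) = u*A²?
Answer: 1117/2520 ≈ 0.44325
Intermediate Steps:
E(a) = 1/(15 + a)
C(A) = -28*A²
n = -2234/5 (n = 1/(15 - 10) - 447 = 1/5 - 447 = ⅕ - 447 = -2234/5 ≈ -446.80)
n/C(b(1, -4)) = -2234/(5*((-28*6²))) = -2234/(5*((-28*36))) = -2234/5/(-1008) = -2234/5*(-1/1008) = 1117/2520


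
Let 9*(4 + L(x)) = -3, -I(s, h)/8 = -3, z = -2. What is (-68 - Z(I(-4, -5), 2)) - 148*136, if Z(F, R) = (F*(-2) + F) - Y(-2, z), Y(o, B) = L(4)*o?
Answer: -60490/3 ≈ -20163.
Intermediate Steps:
I(s, h) = 24 (I(s, h) = -8*(-3) = 24)
L(x) = -13/3 (L(x) = -4 + (⅑)*(-3) = -4 - ⅓ = -13/3)
Y(o, B) = -13*o/3
Z(F, R) = -26/3 - F (Z(F, R) = (F*(-2) + F) - (-13)*(-2)/3 = (-2*F + F) - 1*26/3 = -F - 26/3 = -26/3 - F)
(-68 - Z(I(-4, -5), 2)) - 148*136 = (-68 - (-26/3 - 1*24)) - 148*136 = (-68 - (-26/3 - 24)) - 20128 = (-68 - 1*(-98/3)) - 20128 = (-68 + 98/3) - 20128 = -106/3 - 20128 = -60490/3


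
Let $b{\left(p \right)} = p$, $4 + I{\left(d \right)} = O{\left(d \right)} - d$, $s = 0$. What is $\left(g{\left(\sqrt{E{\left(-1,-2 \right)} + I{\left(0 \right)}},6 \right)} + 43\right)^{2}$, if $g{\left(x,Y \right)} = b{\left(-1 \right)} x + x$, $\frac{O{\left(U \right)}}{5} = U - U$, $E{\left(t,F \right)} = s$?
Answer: $1849$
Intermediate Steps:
$E{\left(t,F \right)} = 0$
$O{\left(U \right)} = 0$ ($O{\left(U \right)} = 5 \left(U - U\right) = 5 \cdot 0 = 0$)
$I{\left(d \right)} = -4 - d$ ($I{\left(d \right)} = -4 + \left(0 - d\right) = -4 - d$)
$g{\left(x,Y \right)} = 0$ ($g{\left(x,Y \right)} = - x + x = 0$)
$\left(g{\left(\sqrt{E{\left(-1,-2 \right)} + I{\left(0 \right)}},6 \right)} + 43\right)^{2} = \left(0 + 43\right)^{2} = 43^{2} = 1849$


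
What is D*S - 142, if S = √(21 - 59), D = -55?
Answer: -142 - 55*I*√38 ≈ -142.0 - 339.04*I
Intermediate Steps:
S = I*√38 (S = √(-38) = I*√38 ≈ 6.1644*I)
D*S - 142 = -55*I*√38 - 142 = -142 - 55*I*√38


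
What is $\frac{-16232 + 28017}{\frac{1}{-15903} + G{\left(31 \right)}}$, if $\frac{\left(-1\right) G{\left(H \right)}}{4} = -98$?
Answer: $\frac{37483371}{1246795} \approx 30.064$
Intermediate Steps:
$G{\left(H \right)} = 392$ ($G{\left(H \right)} = \left(-4\right) \left(-98\right) = 392$)
$\frac{-16232 + 28017}{\frac{1}{-15903} + G{\left(31 \right)}} = \frac{-16232 + 28017}{\frac{1}{-15903} + 392} = \frac{11785}{- \frac{1}{15903} + 392} = \frac{11785}{\frac{6233975}{15903}} = 11785 \cdot \frac{15903}{6233975} = \frac{37483371}{1246795}$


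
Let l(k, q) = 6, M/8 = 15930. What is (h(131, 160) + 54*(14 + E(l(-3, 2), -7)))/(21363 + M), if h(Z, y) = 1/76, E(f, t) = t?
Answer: 28729/11309028 ≈ 0.0025404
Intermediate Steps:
M = 127440 (M = 8*15930 = 127440)
h(Z, y) = 1/76
(h(131, 160) + 54*(14 + E(l(-3, 2), -7)))/(21363 + M) = (1/76 + 54*(14 - 7))/(21363 + 127440) = (1/76 + 54*7)/148803 = (1/76 + 378)*(1/148803) = (28729/76)*(1/148803) = 28729/11309028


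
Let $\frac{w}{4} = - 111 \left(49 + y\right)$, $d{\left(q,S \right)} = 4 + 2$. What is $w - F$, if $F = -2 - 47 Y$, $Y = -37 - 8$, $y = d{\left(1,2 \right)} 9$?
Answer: $-47845$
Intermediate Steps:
$d{\left(q,S \right)} = 6$
$y = 54$ ($y = 6 \cdot 9 = 54$)
$Y = -45$ ($Y = -37 - 8 = -45$)
$F = 2113$ ($F = -2 - -2115 = -2 + 2115 = 2113$)
$w = -45732$ ($w = 4 \left(- 111 \left(49 + 54\right)\right) = 4 \left(\left(-111\right) 103\right) = 4 \left(-11433\right) = -45732$)
$w - F = -45732 - 2113 = -47845$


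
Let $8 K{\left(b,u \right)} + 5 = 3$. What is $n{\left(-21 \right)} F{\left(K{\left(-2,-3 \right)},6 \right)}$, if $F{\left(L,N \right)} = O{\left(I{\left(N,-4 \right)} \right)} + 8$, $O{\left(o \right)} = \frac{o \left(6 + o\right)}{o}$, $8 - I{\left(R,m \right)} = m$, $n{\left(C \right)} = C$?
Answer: $-546$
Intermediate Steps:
$I{\left(R,m \right)} = 8 - m$
$K{\left(b,u \right)} = - \frac{1}{4}$ ($K{\left(b,u \right)} = - \frac{5}{8} + \frac{1}{8} \cdot 3 = - \frac{5}{8} + \frac{3}{8} = - \frac{1}{4}$)
$O{\left(o \right)} = 6 + o$
$F{\left(L,N \right)} = 26$ ($F{\left(L,N \right)} = \left(6 + \left(8 - -4\right)\right) + 8 = \left(6 + \left(8 + 4\right)\right) + 8 = \left(6 + 12\right) + 8 = 18 + 8 = 26$)
$n{\left(-21 \right)} F{\left(K{\left(-2,-3 \right)},6 \right)} = \left(-21\right) 26 = -546$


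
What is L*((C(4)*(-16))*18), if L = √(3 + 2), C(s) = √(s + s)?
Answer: -576*√10 ≈ -1821.5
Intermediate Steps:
C(s) = √2*√s (C(s) = √(2*s) = √2*√s)
L = √5 ≈ 2.2361
L*((C(4)*(-16))*18) = √5*(((√2*√4)*(-16))*18) = √5*(((√2*2)*(-16))*18) = √5*(((2*√2)*(-16))*18) = √5*(-32*√2*18) = √5*(-576*√2) = -576*√10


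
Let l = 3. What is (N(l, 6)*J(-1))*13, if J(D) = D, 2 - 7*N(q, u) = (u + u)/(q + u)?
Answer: -26/21 ≈ -1.2381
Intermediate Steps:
N(q, u) = 2/7 - 2*u/(7*(q + u)) (N(q, u) = 2/7 - (u + u)/(7*(q + u)) = 2/7 - 2*u/(7*(q + u)))
(N(l, 6)*J(-1))*13 = (((2/7)*3/(3 + 6))*(-1))*13 = (((2/7)*3/9)*(-1))*13 = (((2/7)*3*(⅑))*(-1))*13 = ((2/21)*(-1))*13 = -2/21*13 = -26/21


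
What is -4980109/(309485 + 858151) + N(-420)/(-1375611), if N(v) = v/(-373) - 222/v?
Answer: -9937313189110707/2329901082628420 ≈ -4.2651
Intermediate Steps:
N(v) = -222/v - v/373 (N(v) = v*(-1/373) - 222/v = -v/373 - 222/v = -222/v - v/373)
-4980109/(309485 + 858151) + N(-420)/(-1375611) = -4980109/(309485 + 858151) + (-222/(-420) - 1/373*(-420))/(-1375611) = -4980109/1167636 + (-222*(-1/420) + 420/373)*(-1/1375611) = -4980109*1/1167636 + (37/70 + 420/373)*(-1/1375611) = -4980109/1167636 + (43201/26110)*(-1/1375611) = -4980109/1167636 - 43201/35917203210 = -9937313189110707/2329901082628420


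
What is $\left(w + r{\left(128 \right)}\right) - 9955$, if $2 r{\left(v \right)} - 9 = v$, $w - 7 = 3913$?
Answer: $- \frac{11933}{2} \approx -5966.5$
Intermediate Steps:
$w = 3920$ ($w = 7 + 3913 = 3920$)
$r{\left(v \right)} = \frac{9}{2} + \frac{v}{2}$
$\left(w + r{\left(128 \right)}\right) - 9955 = \left(3920 + \left(\frac{9}{2} + \frac{1}{2} \cdot 128\right)\right) - 9955 = \left(3920 + \left(\frac{9}{2} + 64\right)\right) - 9955 = \left(3920 + \frac{137}{2}\right) - 9955 = \frac{7977}{2} - 9955 = - \frac{11933}{2}$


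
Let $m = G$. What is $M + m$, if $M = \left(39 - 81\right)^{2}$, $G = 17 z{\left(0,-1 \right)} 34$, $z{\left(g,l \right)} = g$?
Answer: $1764$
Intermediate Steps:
$G = 0$ ($G = 17 \cdot 0 \cdot 34 = 0 \cdot 34 = 0$)
$M = 1764$ ($M = \left(-42\right)^{2} = 1764$)
$m = 0$
$M + m = 1764 + 0 = 1764$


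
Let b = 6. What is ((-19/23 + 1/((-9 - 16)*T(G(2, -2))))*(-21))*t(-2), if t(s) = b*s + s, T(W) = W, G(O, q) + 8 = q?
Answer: -694869/2875 ≈ -241.69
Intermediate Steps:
G(O, q) = -8 + q
t(s) = 7*s (t(s) = 6*s + s = 7*s)
((-19/23 + 1/((-9 - 16)*T(G(2, -2))))*(-21))*t(-2) = ((-19/23 + 1/((-9 - 16)*(-8 - 2)))*(-21))*(7*(-2)) = ((-19*1/23 + 1/(-25*(-10)))*(-21))*(-14) = ((-19/23 - 1/25*(-⅒))*(-21))*(-14) = ((-19/23 + 1/250)*(-21))*(-14) = -4727/5750*(-21)*(-14) = (99267/5750)*(-14) = -694869/2875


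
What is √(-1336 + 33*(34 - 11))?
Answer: I*√577 ≈ 24.021*I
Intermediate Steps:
√(-1336 + 33*(34 - 11)) = √(-1336 + 33*23) = √(-1336 + 759) = √(-577) = I*√577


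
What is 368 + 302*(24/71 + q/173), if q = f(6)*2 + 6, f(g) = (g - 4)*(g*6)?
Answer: 8990348/12283 ≈ 731.93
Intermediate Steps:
f(g) = 6*g*(-4 + g) (f(g) = (-4 + g)*(6*g) = 6*g*(-4 + g))
q = 150 (q = (6*6*(-4 + 6))*2 + 6 = (6*6*2)*2 + 6 = 72*2 + 6 = 144 + 6 = 150)
368 + 302*(24/71 + q/173) = 368 + 302*(24/71 + 150/173) = 368 + 302*(14802/12283) = 368 + 4470204/12283 = 8990348/12283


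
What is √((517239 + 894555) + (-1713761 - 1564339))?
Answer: I*√1866306 ≈ 1366.1*I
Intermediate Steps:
√((517239 + 894555) + (-1713761 - 1564339)) = √(1411794 - 3278100) = √(-1866306) = I*√1866306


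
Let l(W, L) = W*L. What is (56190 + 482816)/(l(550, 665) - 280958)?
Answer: 269503/42396 ≈ 6.3568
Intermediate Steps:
l(W, L) = L*W
(56190 + 482816)/(l(550, 665) - 280958) = (56190 + 482816)/(665*550 - 280958) = 539006/(365750 - 280958) = 539006/84792 = 539006*(1/84792) = 269503/42396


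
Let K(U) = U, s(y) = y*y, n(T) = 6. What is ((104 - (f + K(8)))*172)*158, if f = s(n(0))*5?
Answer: -2282784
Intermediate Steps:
s(y) = y**2
f = 180 (f = 6**2*5 = 36*5 = 180)
((104 - (f + K(8)))*172)*158 = ((104 - (180 + 8))*172)*158 = ((104 - 1*188)*172)*158 = ((104 - 188)*172)*158 = -84*172*158 = -14448*158 = -2282784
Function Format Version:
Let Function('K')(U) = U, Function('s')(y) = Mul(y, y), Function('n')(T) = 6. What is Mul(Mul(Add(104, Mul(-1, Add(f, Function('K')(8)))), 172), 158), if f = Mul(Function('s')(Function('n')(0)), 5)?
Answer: -2282784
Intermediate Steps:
Function('s')(y) = Pow(y, 2)
f = 180 (f = Mul(Pow(6, 2), 5) = Mul(36, 5) = 180)
Mul(Mul(Add(104, Mul(-1, Add(f, Function('K')(8)))), 172), 158) = Mul(Mul(Add(104, Mul(-1, Add(180, 8))), 172), 158) = Mul(Mul(Add(104, Mul(-1, 188)), 172), 158) = Mul(Mul(Add(104, -188), 172), 158) = Mul(Mul(-84, 172), 158) = Mul(-14448, 158) = -2282784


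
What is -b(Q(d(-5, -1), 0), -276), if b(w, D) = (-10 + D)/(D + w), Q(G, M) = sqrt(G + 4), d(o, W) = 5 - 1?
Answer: -9867/9521 - 143*sqrt(2)/19042 ≈ -1.0470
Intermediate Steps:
d(o, W) = 4
Q(G, M) = sqrt(4 + G)
b(w, D) = (-10 + D)/(D + w)
-b(Q(d(-5, -1), 0), -276) = -(-10 - 276)/(-276 + sqrt(4 + 4)) = -(-286)/(-276 + sqrt(8)) = -(-286)/(-276 + 2*sqrt(2)) = 286/(-276 + 2*sqrt(2))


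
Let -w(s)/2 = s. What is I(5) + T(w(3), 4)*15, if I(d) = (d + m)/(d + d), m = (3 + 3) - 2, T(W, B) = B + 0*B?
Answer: 609/10 ≈ 60.900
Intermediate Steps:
w(s) = -2*s
T(W, B) = B (T(W, B) = B + 0 = B)
m = 4 (m = 6 - 2 = 4)
I(d) = (4 + d)/(2*d) (I(d) = (d + 4)/(d + d) = (4 + d)/((2*d)) = (4 + d)*(1/(2*d)) = (4 + d)/(2*d))
I(5) + T(w(3), 4)*15 = (½)*(4 + 5)/5 + 4*15 = (½)*(⅕)*9 + 60 = 9/10 + 60 = 609/10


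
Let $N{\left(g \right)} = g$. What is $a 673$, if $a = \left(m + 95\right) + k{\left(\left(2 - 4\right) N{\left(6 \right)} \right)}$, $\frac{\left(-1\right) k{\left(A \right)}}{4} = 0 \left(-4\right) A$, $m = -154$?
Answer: $-39707$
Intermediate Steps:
$k{\left(A \right)} = 0$ ($k{\left(A \right)} = - 4 \cdot 0 \left(-4\right) A = - 4 \cdot 0 A = \left(-4\right) 0 = 0$)
$a = -59$ ($a = \left(-154 + 95\right) + 0 = -59 + 0 = -59$)
$a 673 = \left(-59\right) 673 = -39707$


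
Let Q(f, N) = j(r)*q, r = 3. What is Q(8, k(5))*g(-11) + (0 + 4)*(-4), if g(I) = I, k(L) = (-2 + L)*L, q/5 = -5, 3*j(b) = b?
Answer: 259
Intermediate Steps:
j(b) = b/3
q = -25 (q = 5*(-5) = -25)
k(L) = L*(-2 + L)
Q(f, N) = -25 (Q(f, N) = ((⅓)*3)*(-25) = 1*(-25) = -25)
Q(8, k(5))*g(-11) + (0 + 4)*(-4) = -25*(-11) + (0 + 4)*(-4) = 275 + 4*(-4) = 275 - 16 = 259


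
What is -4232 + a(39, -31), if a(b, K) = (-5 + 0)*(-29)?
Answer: -4087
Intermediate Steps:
a(b, K) = 145 (a(b, K) = -5*(-29) = 145)
-4232 + a(39, -31) = -4232 + 145 = -4087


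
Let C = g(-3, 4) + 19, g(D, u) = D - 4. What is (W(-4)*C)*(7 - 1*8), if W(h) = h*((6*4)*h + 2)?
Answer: -4512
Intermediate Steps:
g(D, u) = -4 + D
C = 12 (C = (-4 - 3) + 19 = -7 + 19 = 12)
W(h) = h*(2 + 24*h) (W(h) = h*(24*h + 2) = h*(2 + 24*h))
(W(-4)*C)*(7 - 1*8) = ((2*(-4)*(1 + 12*(-4)))*12)*(7 - 1*8) = ((2*(-4)*(1 - 48))*12)*(7 - 8) = ((2*(-4)*(-47))*12)*(-1) = (376*12)*(-1) = 4512*(-1) = -4512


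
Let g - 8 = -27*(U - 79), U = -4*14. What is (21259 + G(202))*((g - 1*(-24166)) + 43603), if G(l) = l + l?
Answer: 1547214786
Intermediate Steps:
G(l) = 2*l
U = -56
g = 3653 (g = 8 - 27*(-56 - 79) = 8 - 27*(-135) = 8 + 3645 = 3653)
(21259 + G(202))*((g - 1*(-24166)) + 43603) = (21259 + 2*202)*((3653 - 1*(-24166)) + 43603) = (21259 + 404)*((3653 + 24166) + 43603) = 21663*(27819 + 43603) = 21663*71422 = 1547214786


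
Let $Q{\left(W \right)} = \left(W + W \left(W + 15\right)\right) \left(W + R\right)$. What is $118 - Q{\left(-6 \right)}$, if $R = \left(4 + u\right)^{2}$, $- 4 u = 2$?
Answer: $493$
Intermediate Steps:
$u = - \frac{1}{2}$ ($u = \left(- \frac{1}{4}\right) 2 = - \frac{1}{2} \approx -0.5$)
$R = \frac{49}{4}$ ($R = \left(4 - \frac{1}{2}\right)^{2} = \left(\frac{7}{2}\right)^{2} = \frac{49}{4} \approx 12.25$)
$Q{\left(W \right)} = \left(\frac{49}{4} + W\right) \left(W + W \left(15 + W\right)\right)$ ($Q{\left(W \right)} = \left(W + W \left(W + 15\right)\right) \left(W + \frac{49}{4}\right) = \left(W + W \left(15 + W\right)\right) \left(\frac{49}{4} + W\right) = \left(\frac{49}{4} + W\right) \left(W + W \left(15 + W\right)\right)$)
$118 - Q{\left(-6 \right)} = 118 - \frac{1}{4} \left(-6\right) \left(784 + 4 \left(-6\right)^{2} + 113 \left(-6\right)\right) = 118 - \frac{1}{4} \left(-6\right) \left(784 + 4 \cdot 36 - 678\right) = 118 - \frac{1}{4} \left(-6\right) \left(784 + 144 - 678\right) = 118 - \frac{1}{4} \left(-6\right) 250 = 118 - -375 = 118 + 375 = 493$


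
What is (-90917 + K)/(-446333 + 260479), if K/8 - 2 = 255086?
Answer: -1949787/185854 ≈ -10.491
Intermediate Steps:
K = 2040704 (K = 16 + 8*255086 = 16 + 2040688 = 2040704)
(-90917 + K)/(-446333 + 260479) = (-90917 + 2040704)/(-446333 + 260479) = 1949787/(-185854) = 1949787*(-1/185854) = -1949787/185854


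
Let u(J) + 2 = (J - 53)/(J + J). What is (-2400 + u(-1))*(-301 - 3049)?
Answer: 7956250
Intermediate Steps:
u(J) = -2 + (-53 + J)/(2*J) (u(J) = -2 + (J - 53)/(J + J) = -2 + (-53 + J)/((2*J)) = -2 + (-53 + J)*(1/(2*J)) = -2 + (-53 + J)/(2*J))
(-2400 + u(-1))*(-301 - 3049) = (-2400 + (1/2)*(-53 - 3*(-1))/(-1))*(-301 - 3049) = (-2400 + (1/2)*(-1)*(-53 + 3))*(-3350) = (-2400 + (1/2)*(-1)*(-50))*(-3350) = (-2400 + 25)*(-3350) = -2375*(-3350) = 7956250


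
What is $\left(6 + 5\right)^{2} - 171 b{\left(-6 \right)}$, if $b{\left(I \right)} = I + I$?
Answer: $2173$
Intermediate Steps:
$b{\left(I \right)} = 2 I$
$\left(6 + 5\right)^{2} - 171 b{\left(-6 \right)} = \left(6 + 5\right)^{2} - 171 \cdot 2 \left(-6\right) = 11^{2} - -2052 = 121 + 2052 = 2173$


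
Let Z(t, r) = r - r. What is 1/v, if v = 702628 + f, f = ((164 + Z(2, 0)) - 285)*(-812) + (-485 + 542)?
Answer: 1/800937 ≈ 1.2485e-6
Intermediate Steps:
Z(t, r) = 0
f = 98309 (f = ((164 + 0) - 285)*(-812) + (-485 + 542) = (164 - 285)*(-812) + 57 = -121*(-812) + 57 = 98252 + 57 = 98309)
v = 800937 (v = 702628 + 98309 = 800937)
1/v = 1/800937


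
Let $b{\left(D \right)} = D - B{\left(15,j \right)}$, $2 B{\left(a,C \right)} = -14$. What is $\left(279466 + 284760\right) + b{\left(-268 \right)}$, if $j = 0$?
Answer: $563965$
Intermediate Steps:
$B{\left(a,C \right)} = -7$ ($B{\left(a,C \right)} = \frac{1}{2} \left(-14\right) = -7$)
$b{\left(D \right)} = 7 + D$ ($b{\left(D \right)} = D - -7 = D + 7 = 7 + D$)
$\left(279466 + 284760\right) + b{\left(-268 \right)} = \left(279466 + 284760\right) + \left(7 - 268\right) = 564226 - 261 = 563965$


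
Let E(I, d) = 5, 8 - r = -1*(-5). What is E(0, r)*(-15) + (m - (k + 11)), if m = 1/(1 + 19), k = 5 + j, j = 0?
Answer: -1819/20 ≈ -90.950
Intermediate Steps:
k = 5 (k = 5 + 0 = 5)
m = 1/20 ≈ 0.050000
r = 3 (r = 8 - (-1)*(-5) = 8 - 1*5 = 8 - 5 = 3)
E(0, r)*(-15) + (m - (k + 11)) = 5*(-15) + (1/20 - (5 + 11)) = -75 + (1/20 - 1*16) = -75 + (1/20 - 16) = -75 - 319/20 = -1819/20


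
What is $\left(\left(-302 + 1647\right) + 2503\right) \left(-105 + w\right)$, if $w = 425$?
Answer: $1231360$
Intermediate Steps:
$\left(\left(-302 + 1647\right) + 2503\right) \left(-105 + w\right) = \left(\left(-302 + 1647\right) + 2503\right) \left(-105 + 425\right) = \left(1345 + 2503\right) 320 = 3848 \cdot 320 = 1231360$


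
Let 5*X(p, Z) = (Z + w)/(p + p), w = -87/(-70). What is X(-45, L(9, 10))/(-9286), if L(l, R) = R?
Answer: 787/292509000 ≈ 2.6905e-6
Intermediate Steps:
w = 87/70 (w = -87*(-1/70) = 87/70 ≈ 1.2429)
X(p, Z) = (87/70 + Z)/(10*p) (X(p, Z) = ((Z + 87/70)/(p + p))/5 = ((87/70 + Z)/((2*p)))/5 = ((87/70 + Z)*(1/(2*p)))/5 = ((87/70 + Z)/(2*p))/5 = (87/70 + Z)/(10*p))
X(-45, L(9, 10))/(-9286) = ((1/700)*(87 + 70*10)/(-45))/(-9286) = ((1/700)*(-1/45)*(87 + 700))*(-1/9286) = ((1/700)*(-1/45)*787)*(-1/9286) = -787/31500*(-1/9286) = 787/292509000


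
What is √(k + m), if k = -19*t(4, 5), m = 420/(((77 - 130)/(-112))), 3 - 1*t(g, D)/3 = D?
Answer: 3*√312594/53 ≈ 31.647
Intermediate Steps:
t(g, D) = 9 - 3*D
m = 47040/53 (m = 420/((-53*(-1/112))) = 420/(53/112) = 420*(112/53) = 47040/53 ≈ 887.55)
k = 114 (k = -19*(9 - 3*5) = -19*(9 - 15) = -19*(-6) = 114)
√(k + m) = √(114 + 47040/53) = √(53082/53) = 3*√312594/53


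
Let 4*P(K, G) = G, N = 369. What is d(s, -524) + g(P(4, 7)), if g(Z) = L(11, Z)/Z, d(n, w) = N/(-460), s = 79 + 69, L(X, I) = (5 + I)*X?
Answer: 134037/3220 ≈ 41.626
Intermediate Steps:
L(X, I) = X*(5 + I)
P(K, G) = G/4
s = 148
d(n, w) = -369/460 (d(n, w) = 369/(-460) = 369*(-1/460) = -369/460)
g(Z) = (55 + 11*Z)/Z (g(Z) = (11*(5 + Z))/Z = (55 + 11*Z)/Z)
d(s, -524) + g(P(4, 7)) = -369/460 + (11 + 55/(((¼)*7))) = -369/460 + (11 + 55/(7/4)) = -369/460 + (11 + 55*(4/7)) = -369/460 + (11 + 220/7) = -369/460 + 297/7 = 134037/3220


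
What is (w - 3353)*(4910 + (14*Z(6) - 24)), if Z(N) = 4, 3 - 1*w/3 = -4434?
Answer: 49212436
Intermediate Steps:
w = 13311 (w = 9 - 3*(-4434) = 9 + 13302 = 13311)
(w - 3353)*(4910 + (14*Z(6) - 24)) = (13311 - 3353)*(4910 + (14*4 - 24)) = 9958*(4910 + (56 - 24)) = 9958*(4910 + 32) = 9958*4942 = 49212436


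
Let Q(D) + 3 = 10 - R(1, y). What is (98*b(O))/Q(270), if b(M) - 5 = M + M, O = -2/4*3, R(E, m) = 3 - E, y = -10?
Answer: 196/5 ≈ 39.200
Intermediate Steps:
O = -3/2 (O = -2*¼*3 = -½*3 = -3/2 ≈ -1.5000)
b(M) = 5 + 2*M (b(M) = 5 + (M + M) = 5 + 2*M)
Q(D) = 5 (Q(D) = -3 + (10 - (3 - 1*1)) = -3 + (10 - (3 - 1)) = -3 + (10 - 1*2) = -3 + (10 - 2) = -3 + 8 = 5)
(98*b(O))/Q(270) = (98*(5 + 2*(-3/2)))/5 = (98*(5 - 3))*(⅕) = (98*2)*(⅕) = 196*(⅕) = 196/5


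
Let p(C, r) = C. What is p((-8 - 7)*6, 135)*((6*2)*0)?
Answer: 0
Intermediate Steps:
p((-8 - 7)*6, 135)*((6*2)*0) = ((-8 - 7)*6)*((6*2)*0) = (-15*6)*(12*0) = -90*0 = 0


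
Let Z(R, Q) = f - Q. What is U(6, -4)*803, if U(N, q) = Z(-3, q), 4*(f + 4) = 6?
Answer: 2409/2 ≈ 1204.5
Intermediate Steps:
f = -5/2 (f = -4 + (1/4)*6 = -4 + 3/2 = -5/2 ≈ -2.5000)
Z(R, Q) = -5/2 - Q
U(N, q) = -5/2 - q
U(6, -4)*803 = (-5/2 - 1*(-4))*803 = (-5/2 + 4)*803 = (3/2)*803 = 2409/2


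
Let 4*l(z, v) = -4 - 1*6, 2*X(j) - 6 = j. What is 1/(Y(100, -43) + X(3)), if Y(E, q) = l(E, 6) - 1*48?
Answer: -1/46 ≈ -0.021739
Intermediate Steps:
X(j) = 3 + j/2
l(z, v) = -5/2 (l(z, v) = (-4 - 1*6)/4 = (-4 - 6)/4 = (¼)*(-10) = -5/2)
Y(E, q) = -101/2 (Y(E, q) = -5/2 - 1*48 = -5/2 - 48 = -101/2)
1/(Y(100, -43) + X(3)) = 1/(-101/2 + (3 + (½)*3)) = 1/(-101/2 + (3 + 3/2)) = 1/(-101/2 + 9/2) = 1/(-46) = -1/46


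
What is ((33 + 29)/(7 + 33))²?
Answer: 961/400 ≈ 2.4025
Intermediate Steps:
((33 + 29)/(7 + 33))² = (62/40)² = (62*(1/40))² = (31/20)² = 961/400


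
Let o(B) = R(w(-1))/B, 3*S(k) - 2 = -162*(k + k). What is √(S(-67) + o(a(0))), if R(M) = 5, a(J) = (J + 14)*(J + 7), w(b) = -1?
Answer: √12765570/42 ≈ 85.069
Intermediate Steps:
a(J) = (7 + J)*(14 + J) (a(J) = (14 + J)*(7 + J) = (7 + J)*(14 + J))
S(k) = ⅔ - 108*k (S(k) = ⅔ + (-162*(k + k))/3 = ⅔ + (-324*k)/3 = ⅔ - 108*k)
o(B) = 5/B
√(S(-67) + o(a(0))) = √((⅔ - 108*(-67)) + 5/(98 + 0² + 21*0)) = √((⅔ + 7236) + 5/(98 + 0 + 0)) = √(21710/3 + 5/98) = √(2127595/294) = √12765570/42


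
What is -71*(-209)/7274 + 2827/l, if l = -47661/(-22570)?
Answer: 464827648439/346686114 ≈ 1340.8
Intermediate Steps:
l = 47661/22570 (l = -47661*(-1/22570) = 47661/22570 ≈ 2.1117)
-71*(-209)/7274 + 2827/l = -71*(-209)/7274 + 2827/(47661/22570) = 14839*(1/7274) + 2827*(22570/47661) = 14839/7274 + 63805390/47661 = 464827648439/346686114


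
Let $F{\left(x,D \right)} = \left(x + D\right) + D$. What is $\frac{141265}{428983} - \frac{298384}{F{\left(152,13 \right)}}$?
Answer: $- \frac{63988259151}{38179487} \approx -1676.0$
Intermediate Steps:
$F{\left(x,D \right)} = x + 2 D$ ($F{\left(x,D \right)} = \left(D + x\right) + D = x + 2 D$)
$\frac{141265}{428983} - \frac{298384}{F{\left(152,13 \right)}} = \frac{141265}{428983} - \frac{298384}{152 + 2 \cdot 13} = 141265 \cdot \frac{1}{428983} - \frac{298384}{152 + 26} = \frac{141265}{428983} - \frac{298384}{178} = \frac{141265}{428983} - \frac{149192}{89} = - \frac{63988259151}{38179487}$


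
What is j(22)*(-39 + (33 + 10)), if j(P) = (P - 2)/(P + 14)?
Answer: 20/9 ≈ 2.2222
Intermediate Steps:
j(P) = (-2 + P)/(14 + P)
j(22)*(-39 + (33 + 10)) = ((-2 + 22)/(14 + 22))*(-39 + (33 + 10)) = (20/36)*(-39 + 43) = ((1/36)*20)*4 = (5/9)*4 = 20/9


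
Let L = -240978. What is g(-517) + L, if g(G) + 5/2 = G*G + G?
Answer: 51583/2 ≈ 25792.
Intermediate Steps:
g(G) = -5/2 + G + G**2 (g(G) = -5/2 + (G*G + G) = -5/2 + (G**2 + G) = -5/2 + (G + G**2) = -5/2 + G + G**2)
g(-517) + L = (-5/2 - 517 + (-517)**2) - 240978 = (-5/2 - 517 + 267289) - 240978 = 533539/2 - 240978 = 51583/2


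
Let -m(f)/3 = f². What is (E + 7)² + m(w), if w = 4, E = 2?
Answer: 33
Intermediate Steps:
m(f) = -3*f²
(E + 7)² + m(w) = (2 + 7)² - 3*4² = 9² - 3*16 = 81 - 48 = 33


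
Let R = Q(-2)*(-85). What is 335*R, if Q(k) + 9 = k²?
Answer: 142375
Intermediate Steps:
Q(k) = -9 + k²
R = 425 (R = (-9 + (-2)²)*(-85) = (-9 + 4)*(-85) = -5*(-85) = 425)
335*R = 335*425 = 142375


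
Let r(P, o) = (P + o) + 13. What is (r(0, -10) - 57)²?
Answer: 2916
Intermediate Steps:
r(P, o) = 13 + P + o
(r(0, -10) - 57)² = ((13 + 0 - 10) - 57)² = (3 - 57)² = (-54)² = 2916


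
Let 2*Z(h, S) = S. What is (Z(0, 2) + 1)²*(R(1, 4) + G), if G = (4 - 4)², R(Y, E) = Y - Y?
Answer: 0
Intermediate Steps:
R(Y, E) = 0
G = 0 (G = 0² = 0)
Z(h, S) = S/2
(Z(0, 2) + 1)²*(R(1, 4) + G) = ((½)*2 + 1)²*(0 + 0) = (1 + 1)²*0 = 2²*0 = 4*0 = 0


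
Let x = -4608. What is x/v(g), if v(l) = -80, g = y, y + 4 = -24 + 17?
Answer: 288/5 ≈ 57.600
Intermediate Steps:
y = -11 (y = -4 + (-24 + 17) = -4 - 7 = -11)
g = -11
x/v(g) = -4608/(-80) = -4608*(-1/80) = 288/5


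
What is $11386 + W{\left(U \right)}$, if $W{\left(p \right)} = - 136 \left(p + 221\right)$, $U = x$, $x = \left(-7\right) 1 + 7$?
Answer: $-18670$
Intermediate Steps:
$x = 0$ ($x = -7 + 7 = 0$)
$U = 0$
$W{\left(p \right)} = -30056 - 136 p$ ($W{\left(p \right)} = - 136 \left(221 + p\right) = -30056 - 136 p$)
$11386 + W{\left(U \right)} = 11386 - 30056 = -18670$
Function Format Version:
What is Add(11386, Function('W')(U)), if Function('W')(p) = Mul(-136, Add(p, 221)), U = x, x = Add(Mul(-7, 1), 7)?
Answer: -18670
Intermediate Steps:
x = 0 (x = Add(-7, 7) = 0)
U = 0
Function('W')(p) = Add(-30056, Mul(-136, p)) (Function('W')(p) = Mul(-136, Add(221, p)) = Add(-30056, Mul(-136, p)))
Add(11386, Function('W')(U)) = Add(11386, Add(-30056, Mul(-136, 0))) = Add(11386, Add(-30056, 0)) = Add(11386, -30056) = -18670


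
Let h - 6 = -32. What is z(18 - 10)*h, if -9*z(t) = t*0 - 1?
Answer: -26/9 ≈ -2.8889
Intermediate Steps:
z(t) = ⅑ (z(t) = -(t*0 - 1)/9 = -(0 - 1)/9 = -⅑*(-1) = ⅑)
h = -26 (h = 6 - 32 = -26)
z(18 - 10)*h = (⅑)*(-26) = -26/9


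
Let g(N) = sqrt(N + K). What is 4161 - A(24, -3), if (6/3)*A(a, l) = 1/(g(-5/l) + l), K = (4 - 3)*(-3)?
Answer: 257991/62 + I*sqrt(3)/31 ≈ 4161.1 + 0.055873*I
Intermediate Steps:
K = -3 (K = 1*(-3) = -3)
g(N) = sqrt(-3 + N) (g(N) = sqrt(N - 3) = sqrt(-3 + N))
A(a, l) = 1/(2*(l + sqrt(-3 - 5/l))) (A(a, l) = 1/(2*(sqrt(-3 - 5/l) + l)) = 1/(2*(l + sqrt(-3 - 5/l))))
4161 - A(24, -3) = 4161 - 1/(2*(-3 + sqrt(-3 - 5/(-3)))) = 4161 - 1/(2*(-3 + sqrt(-3 - 5*(-1/3)))) = 4161 - 1/(2*(-3 + sqrt(-3 + 5/3))) = 4161 - 1/(2*(-3 + sqrt(-4/3))) = 4161 - 1/(2*(-3 + 2*I*sqrt(3)/3))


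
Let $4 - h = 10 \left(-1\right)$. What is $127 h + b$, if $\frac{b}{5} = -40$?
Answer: $1578$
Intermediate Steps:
$b = -200$ ($b = 5 \left(-40\right) = -200$)
$h = 14$ ($h = 4 - 10 \left(-1\right) = 4 - -10 = 4 + 10 = 14$)
$127 h + b = 127 \cdot 14 - 200 = 1778 - 200 = 1578$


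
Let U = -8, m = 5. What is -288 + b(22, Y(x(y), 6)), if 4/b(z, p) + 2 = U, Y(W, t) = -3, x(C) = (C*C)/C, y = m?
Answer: -1442/5 ≈ -288.40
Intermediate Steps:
y = 5
x(C) = C (x(C) = C²/C = C)
b(z, p) = -⅖ (b(z, p) = 4/(-2 - 8) = 4/(-10) = 4*(-⅒) = -⅖)
-288 + b(22, Y(x(y), 6)) = -288 - ⅖ = -1442/5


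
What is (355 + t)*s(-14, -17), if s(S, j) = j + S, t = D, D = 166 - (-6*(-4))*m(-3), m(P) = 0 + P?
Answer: -18383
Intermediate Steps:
m(P) = P
D = 238 (D = 166 - (-6*(-4))*(-3) = 166 - 24*(-3) = 166 - 1*(-72) = 166 + 72 = 238)
t = 238
s(S, j) = S + j
(355 + t)*s(-14, -17) = (355 + 238)*(-14 - 17) = 593*(-31) = -18383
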